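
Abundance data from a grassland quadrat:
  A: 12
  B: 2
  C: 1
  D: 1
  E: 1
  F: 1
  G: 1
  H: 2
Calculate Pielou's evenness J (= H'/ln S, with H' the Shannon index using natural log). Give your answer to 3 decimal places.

0.718

Total N = 12+2+1+1+1+1+1+2 = 21, so the proportions are 0.57143, 0.09524, 0.04762, 0.04762, 0.04762, 0.04762, 0.04762, 0.09524 (working shown to 5 dp, full precision carried).
H' = −Σ pᵢ ln pᵢ = −((-0.31978) + (-0.22394) + (-0.14498) + (-0.14498) + (-0.14498) + (-0.14498) + (-0.14498) + (-0.22394)) = 1.49255.
With S = 8 species, ln S = 2.07944, so J = 1.49255/2.07944 = 0.71776, i.e. 0.718 to 3 decimal places.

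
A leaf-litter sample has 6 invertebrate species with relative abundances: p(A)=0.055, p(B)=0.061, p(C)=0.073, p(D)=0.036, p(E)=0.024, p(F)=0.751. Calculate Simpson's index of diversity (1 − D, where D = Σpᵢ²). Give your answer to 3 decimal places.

D = 0.055² + 0.061² + 0.073² + 0.036² + 0.024² + 0.751² = 0.00302 + 0.00372 + 0.00533 + 0.00130 + 0.00058 + 0.56400 = 0.57795 (working shown to 5 dp, full precision carried).
So 1 − D = 0.42205, i.e. 0.422 to 3 decimal places.

0.422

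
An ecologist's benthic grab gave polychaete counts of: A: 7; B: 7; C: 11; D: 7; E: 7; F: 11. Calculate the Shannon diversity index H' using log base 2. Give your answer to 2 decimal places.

2.55

Total N = 7+7+11+7+7+11 = 50, so the proportions are 0.14, 0.14, 0.22, 0.14, 0.14, 0.22 (working shown to 4 dp, full precision carried).
Each pᵢ log₂ pᵢ term: 0.14×(-2.8365)=-0.3971, 0.14×(-2.8365)=-0.3971, 0.22×(-2.1844)=-0.4806, 0.14×(-2.8365)=-0.3971, 0.14×(-2.8365)=-0.3971, 0.22×(-2.1844)=-0.4806.
Sum = -2.5496, so H' = 2.55.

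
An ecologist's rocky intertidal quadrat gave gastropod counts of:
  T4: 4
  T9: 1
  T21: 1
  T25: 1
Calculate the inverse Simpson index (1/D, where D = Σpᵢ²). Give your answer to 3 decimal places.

2.579

Total N = 4+1+1+1 = 7, so the proportions are 0.571429, 0.142857, 0.142857, 0.142857 (working shown to 6 dp, full precision carried).
D = 0.571429² + 0.142857² + 0.142857² + 0.142857² = 0.326531 + 0.020408 + 0.020408 + 0.020408 = 0.387755.
So 1/D = 2.57895, i.e. 2.579 to 3 decimal places.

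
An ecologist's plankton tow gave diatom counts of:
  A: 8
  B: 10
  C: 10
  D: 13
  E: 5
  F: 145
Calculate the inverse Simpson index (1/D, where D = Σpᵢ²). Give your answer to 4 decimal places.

Total N = 8+10+10+13+5+145 = 191, so the proportions are 0.0418848, 0.052356, 0.052356, 0.0680628, 0.026178, 0.7591623 (working shown to 7 dp, full precision carried).
D = 0.0418848² + 0.052356² + 0.052356² + 0.0680628² + 0.026178² + 0.7591623² = 0.0017543 + 0.0027412 + 0.0027412 + 0.0046325 + 0.0006853 + 0.5763274 = 0.5888819.
So 1/D = 1.698133, i.e. 1.6981 to 4 decimal places.

1.6981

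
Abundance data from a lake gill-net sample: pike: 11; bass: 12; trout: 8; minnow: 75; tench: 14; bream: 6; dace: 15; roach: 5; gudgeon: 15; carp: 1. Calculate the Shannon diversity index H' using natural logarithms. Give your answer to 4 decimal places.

Total N = 11+12+8+75+14+6+15+5+15+1 = 162, so the proportions are 0.067901, 0.074074, 0.049383, 0.462963, 0.08642, 0.037037, 0.092593, 0.030864, 0.092593, 0.006173 (working shown to 6 dp, full precision carried).
Each pᵢ ln pᵢ term: 0.067901×(-2.689701)=-0.182634, 0.074074×(-2.602690)=-0.192792, 0.049383×(-3.008155)=-0.148551, 0.462963×(-0.770108)=-0.356532, 0.08642×(-2.448539)=-0.211602, 0.037037×(-3.295837)=-0.122068, 0.092593×(-2.379546)=-0.220328, 0.030864×(-3.478158)=-0.107351, 0.092593×(-2.379546)=-0.220328, 0.006173×(-5.087596)=-0.031405.
Sum = -1.793591, so H' = 1.7936.

1.7936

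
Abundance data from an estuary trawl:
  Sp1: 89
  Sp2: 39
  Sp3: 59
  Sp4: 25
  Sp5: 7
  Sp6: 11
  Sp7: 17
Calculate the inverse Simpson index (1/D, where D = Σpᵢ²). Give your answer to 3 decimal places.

4.356

Total N = 89+39+59+25+7+11+17 = 247, so the proportions are 0.3603239, 0.1578947, 0.2388664, 0.1012146, 0.0283401, 0.0445344, 0.0688259 (working shown to 7 dp, full precision carried).
D = 0.3603239² + 0.1578947² + 0.2388664² + 0.1012146² + 0.0283401² + 0.0445344² + 0.0688259² = 0.1298333 + 0.0249307 + 0.0570572 + 0.0102444 + 0.0008032 + 0.0019833 + 0.0047370 = 0.2295891.
So 1/D = 4.35561, i.e. 4.356 to 3 decimal places.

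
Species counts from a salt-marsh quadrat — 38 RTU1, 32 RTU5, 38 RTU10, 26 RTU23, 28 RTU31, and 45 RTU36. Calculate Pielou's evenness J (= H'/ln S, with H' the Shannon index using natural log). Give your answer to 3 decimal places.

0.990

Total N = 38+32+38+26+28+45 = 207, so the proportions are 0.18357, 0.15459, 0.18357, 0.1256, 0.13527, 0.21739 (working shown to 5 dp, full precision carried).
H' = −Σ pᵢ ln pᵢ = −((-0.31118) + (-0.28862) + (-0.31118) + (-0.26058) + (-0.27060) + (-0.33175)) = 1.77392.
With S = 6 species, ln S = 1.79176, so J = 1.77392/1.79176 = 0.99004, i.e. 0.990 to 3 decimal places.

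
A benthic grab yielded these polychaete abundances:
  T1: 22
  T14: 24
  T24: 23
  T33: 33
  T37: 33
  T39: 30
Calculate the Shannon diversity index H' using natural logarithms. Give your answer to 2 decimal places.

Total N = 22+24+23+33+33+30 = 165, so the proportions are 0.1333, 0.1455, 0.1394, 0.2, 0.2, 0.1818 (working shown to 4 dp, full precision carried).
Each pᵢ ln pᵢ term: 0.1333×(-2.0149)=-0.2687, 0.1455×(-1.9279)=-0.2804, 0.1394×(-1.9705)=-0.2747, 0.2×(-1.6094)=-0.3219, 0.2×(-1.6094)=-0.3219, 0.1818×(-1.7047)=-0.3100.
Sum = -1.7775, so H' = 1.78.

1.78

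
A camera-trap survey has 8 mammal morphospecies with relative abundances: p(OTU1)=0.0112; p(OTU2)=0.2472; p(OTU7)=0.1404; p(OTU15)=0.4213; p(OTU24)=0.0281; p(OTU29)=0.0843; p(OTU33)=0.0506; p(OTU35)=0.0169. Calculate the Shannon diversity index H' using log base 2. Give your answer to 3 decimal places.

2.257

Each pᵢ log₂ pᵢ term (working shown to 5 dp, full precision carried): 0.0112×(-6.48036)=-0.07258, 0.2472×(-2.01625)=-0.49842, 0.1404×(-2.83239)=-0.39767, 0.4213×(-1.24708)=-0.52539, 0.0281×(-5.15329)=-0.14481, 0.0843×(-3.56832)=-0.30081, 0.0506×(-4.30472)=-0.21782, 0.0169×(-5.88683)=-0.09949.
Sum = -2.25698, so H' = 2.257.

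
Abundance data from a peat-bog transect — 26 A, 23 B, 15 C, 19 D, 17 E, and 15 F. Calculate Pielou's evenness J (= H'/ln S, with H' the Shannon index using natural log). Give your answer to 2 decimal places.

Total N = 26+23+15+19+17+15 = 115, so the proportions are 0.2261, 0.2, 0.1304, 0.1652, 0.1478, 0.1304 (working shown to 4 dp, full precision carried).
H' = −Σ pᵢ ln pᵢ = −((-0.3362) + (-0.3219) + (-0.2657) + (-0.2975) + (-0.2826) + (-0.2657)) = 1.7695.
With S = 6 species, ln S = 1.7918, so J = 1.7695/1.7918 = 0.9876, i.e. 0.99 to 2 decimal places.

0.99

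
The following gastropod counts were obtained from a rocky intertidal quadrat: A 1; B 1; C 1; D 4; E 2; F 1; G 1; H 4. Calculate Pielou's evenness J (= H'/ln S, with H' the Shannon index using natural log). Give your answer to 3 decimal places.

0.902

Total N = 1+1+1+4+2+1+1+4 = 15, so the proportions are 0.06667, 0.06667, 0.06667, 0.26667, 0.13333, 0.06667, 0.06667, 0.26667 (working shown to 5 dp, full precision carried).
H' = −Σ pᵢ ln pᵢ = −((-0.18054) + (-0.18054) + (-0.18054) + (-0.35247) + (-0.26865) + (-0.18054) + (-0.18054) + (-0.35247)) = 1.87627.
With S = 8 species, ln S = 2.07944, so J = 1.87627/2.07944 = 0.90230, i.e. 0.902 to 3 decimal places.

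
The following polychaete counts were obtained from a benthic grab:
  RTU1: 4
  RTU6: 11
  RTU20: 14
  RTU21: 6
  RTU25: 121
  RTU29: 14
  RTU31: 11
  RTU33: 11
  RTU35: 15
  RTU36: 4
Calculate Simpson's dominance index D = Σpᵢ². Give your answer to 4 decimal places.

Total N = 4+11+14+6+121+14+11+11+15+4 = 211, so the proportions are 0.018957, 0.052133, 0.066351, 0.028436, 0.57346, 0.066351, 0.052133, 0.052133, 0.07109, 0.018957 (working shown to 6 dp, full precision carried).
D = 0.018957² + 0.052133² + 0.066351² + 0.028436² + 0.57346² + 0.066351² + 0.052133² + 0.052133² + 0.07109² + 0.018957² = 0.000359 + 0.002718 + 0.004402 + 0.000809 + 0.328856 + 0.004402 + 0.002718 + 0.002718 + 0.005054 + 0.000359 = 0.352395.
To 4 decimal places, D = 0.3524.

0.3524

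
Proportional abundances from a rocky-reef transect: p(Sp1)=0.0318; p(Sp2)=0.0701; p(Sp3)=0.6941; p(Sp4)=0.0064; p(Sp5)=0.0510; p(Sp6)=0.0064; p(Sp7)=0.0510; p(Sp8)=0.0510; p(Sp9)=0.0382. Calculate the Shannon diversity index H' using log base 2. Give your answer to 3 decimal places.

1.723

Each pᵢ log₂ pᵢ term (working shown to 5 dp, full precision carried): 0.0318×(-4.97483)=-0.15820, 0.0701×(-3.83444)=-0.26879, 0.6941×(-0.52678)=-0.36564, 0.0064×(-7.28771)=-0.04664, 0.051×(-4.29336)=-0.21896, 0.0064×(-7.28771)=-0.04664, 0.051×(-4.29336)=-0.21896, 0.051×(-4.29336)=-0.21896, 0.0382×(-4.71028)=-0.17993.
Sum = -1.72273, so H' = 1.723.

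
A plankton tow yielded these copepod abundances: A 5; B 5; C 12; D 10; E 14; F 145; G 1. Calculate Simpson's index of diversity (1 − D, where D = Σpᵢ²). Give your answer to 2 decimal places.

0.42

Total N = 5+5+12+10+14+145+1 = 192, so the proportions are 0.026, 0.026, 0.0625, 0.0521, 0.0729, 0.7552, 0.0052 (working shown to 4 dp, full precision carried).
D = 0.026² + 0.026² + 0.0625² + 0.0521² + 0.0729² + 0.7552² + 0.0052² = 0.0007 + 0.0007 + 0.0039 + 0.0027 + 0.0053 + 0.5703 + 0.0000 = 0.5837.
So 1 − D = 0.4163, i.e. 0.42 to 2 decimal places.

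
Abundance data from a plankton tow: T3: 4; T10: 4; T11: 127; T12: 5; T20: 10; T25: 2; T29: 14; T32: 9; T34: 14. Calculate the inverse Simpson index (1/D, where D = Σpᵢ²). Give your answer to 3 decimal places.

Total N = 4+4+127+5+10+2+14+9+14 = 189, so the proportions are 0.021164, 0.021164, 0.671958, 0.026455, 0.05291, 0.010582, 0.074074, 0.047619, 0.074074 (working shown to 6 dp, full precision carried).
D = 0.021164² + 0.021164² + 0.671958² + 0.026455² + 0.05291² + 0.010582² + 0.074074² + 0.047619² + 0.074074² = 0.000448 + 0.000448 + 0.451527 + 0.000700 + 0.002799 + 0.000112 + 0.005487 + 0.002268 + 0.005487 = 0.469276.
So 1/D = 2.13094, i.e. 2.131 to 3 decimal places.

2.131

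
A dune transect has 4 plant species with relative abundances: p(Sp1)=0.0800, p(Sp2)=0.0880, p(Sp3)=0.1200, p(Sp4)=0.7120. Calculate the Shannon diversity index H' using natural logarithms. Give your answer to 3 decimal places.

0.912

Each pᵢ ln pᵢ term (working shown to 5 dp, full precision carried): 0.08×(-2.52573)=-0.20206, 0.088×(-2.43042)=-0.21388, 0.12×(-2.12026)=-0.25443, 0.712×(-0.33968)=-0.24185.
Sum = -0.91222, so H' = 0.912.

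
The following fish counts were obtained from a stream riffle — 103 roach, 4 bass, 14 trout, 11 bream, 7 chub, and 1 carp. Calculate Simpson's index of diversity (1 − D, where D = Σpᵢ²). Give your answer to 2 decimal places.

Total N = 103+4+14+11+7+1 = 140, so the proportions are 0.7357, 0.0286, 0.1, 0.0786, 0.05, 0.0071 (working shown to 4 dp, full precision carried).
D = 0.7357² + 0.0286² + 0.1² + 0.0786² + 0.05² + 0.0071² = 0.5413 + 0.0008 + 0.0100 + 0.0062 + 0.0025 + 0.0001 = 0.5608.
So 1 − D = 0.4392, i.e. 0.44 to 2 decimal places.

0.44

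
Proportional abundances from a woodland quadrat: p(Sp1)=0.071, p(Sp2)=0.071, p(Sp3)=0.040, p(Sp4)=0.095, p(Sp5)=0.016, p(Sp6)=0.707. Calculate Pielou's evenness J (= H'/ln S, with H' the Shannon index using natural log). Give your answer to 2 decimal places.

H' = −Σ pᵢ ln pᵢ = −((-0.1878) + (-0.1878) + (-0.1288) + (-0.2236) + (-0.0662) + (-0.2451)) = 1.0393 (working shown to 4 dp, full precision carried).
With S = 6 species, ln S = 1.7918, so J = 1.0393/1.7918 = 0.5800, i.e. 0.58 to 2 decimal places.

0.58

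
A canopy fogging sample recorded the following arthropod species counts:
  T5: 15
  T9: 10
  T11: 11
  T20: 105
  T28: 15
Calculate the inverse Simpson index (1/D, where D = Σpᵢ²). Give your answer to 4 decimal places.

Total N = 15+10+11+105+15 = 156, so the proportions are 0.0961538, 0.0641026, 0.0705128, 0.6730769, 0.0961538 (working shown to 7 dp, full precision carried).
D = 0.0961538² + 0.0641026² + 0.0705128² + 0.6730769² + 0.0961538² = 0.0092456 + 0.0041091 + 0.0049721 + 0.4530325 + 0.0092456 = 0.4806049.
So 1/D = 2.080711, i.e. 2.0807 to 4 decimal places.

2.0807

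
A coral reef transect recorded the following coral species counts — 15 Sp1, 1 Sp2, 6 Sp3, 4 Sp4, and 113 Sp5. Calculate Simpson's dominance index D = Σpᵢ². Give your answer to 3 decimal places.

Total N = 15+1+6+4+113 = 139, so the proportions are 0.10791, 0.00719, 0.04317, 0.02878, 0.81295 (working shown to 5 dp, full precision carried).
D = 0.10791² + 0.00719² + 0.04317² + 0.02878² + 0.81295² = 0.01165 + 0.00005 + 0.00186 + 0.00083 + 0.66089 = 0.67528.
To 3 decimal places, D = 0.675.

0.675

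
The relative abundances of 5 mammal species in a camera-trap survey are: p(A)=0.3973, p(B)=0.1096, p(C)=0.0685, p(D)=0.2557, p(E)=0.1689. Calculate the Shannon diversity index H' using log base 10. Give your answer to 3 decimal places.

0.626

Each pᵢ log₁₀ pᵢ term (working shown to 5 dp, full precision carried): 0.3973×(-0.40088)=-0.15927, 0.1096×(-0.96019)=-0.10524, 0.0685×(-1.16431)=-0.07976, 0.2557×(-0.59227)=-0.15144, 0.1689×(-0.77237)=-0.13045.
Sum = -0.62616, so H' = 0.626.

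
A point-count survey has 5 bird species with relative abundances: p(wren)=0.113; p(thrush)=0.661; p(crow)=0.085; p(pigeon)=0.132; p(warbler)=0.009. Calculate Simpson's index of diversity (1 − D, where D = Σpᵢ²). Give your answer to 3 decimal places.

D = 0.113² + 0.661² + 0.085² + 0.132² + 0.009² = 0.01277 + 0.43692 + 0.00723 + 0.01742 + 0.00008 = 0.47442 (working shown to 5 dp, full precision carried).
So 1 − D = 0.52558, i.e. 0.526 to 3 decimal places.

0.526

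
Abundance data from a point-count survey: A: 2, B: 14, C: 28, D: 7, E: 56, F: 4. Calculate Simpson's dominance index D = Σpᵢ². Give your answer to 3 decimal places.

0.340

Total N = 2+14+28+7+56+4 = 111, so the proportions are 0.01802, 0.12613, 0.25225, 0.06306, 0.5045, 0.03604 (working shown to 5 dp, full precision carried).
D = 0.01802² + 0.12613² + 0.25225² + 0.06306² + 0.5045² + 0.03604² = 0.00032 + 0.01591 + 0.06363 + 0.00398 + 0.25452 + 0.00130 = 0.33966.
To 3 decimal places, D = 0.340.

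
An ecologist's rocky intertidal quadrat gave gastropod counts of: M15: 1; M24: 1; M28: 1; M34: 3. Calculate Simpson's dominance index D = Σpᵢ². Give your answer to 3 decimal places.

0.333

Total N = 1+1+1+3 = 6, so the proportions are 0.16667, 0.16667, 0.16667, 0.5 (working shown to 5 dp, full precision carried).
D = 0.16667² + 0.16667² + 0.16667² + 0.5² = 0.02778 + 0.02778 + 0.02778 + 0.25000 = 0.33333.
To 3 decimal places, D = 0.333.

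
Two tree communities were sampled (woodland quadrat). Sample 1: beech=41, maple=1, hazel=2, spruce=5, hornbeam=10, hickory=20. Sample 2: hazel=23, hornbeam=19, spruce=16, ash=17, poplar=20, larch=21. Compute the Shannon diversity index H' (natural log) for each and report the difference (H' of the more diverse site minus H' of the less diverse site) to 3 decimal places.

Sample 1: N=79, proportions 0.51899, 0.01266, 0.02532, 0.06329, 0.12658, 0.25316, giving H' = 1.27286 (working shown to 5 dp, full precision carried).
Sample 2: N=116, proportions 0.19828, 0.16379, 0.13793, 0.14655, 0.17241, 0.18103, giving H' = 1.78431.
Difference = |1.27286 − 1.78431| = 0.51145, i.e. 0.511 to 3 decimal places.

0.511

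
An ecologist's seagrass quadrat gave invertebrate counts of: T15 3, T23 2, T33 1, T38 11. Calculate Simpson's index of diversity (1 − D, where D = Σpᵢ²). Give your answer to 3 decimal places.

Total N = 3+2+1+11 = 17, so the proportions are 0.17647, 0.11765, 0.05882, 0.64706 (working shown to 5 dp, full precision carried).
D = 0.17647² + 0.11765² + 0.05882² + 0.64706² = 0.03114 + 0.01384 + 0.00346 + 0.41869 = 0.46713.
So 1 − D = 0.53287, i.e. 0.533 to 3 decimal places.

0.533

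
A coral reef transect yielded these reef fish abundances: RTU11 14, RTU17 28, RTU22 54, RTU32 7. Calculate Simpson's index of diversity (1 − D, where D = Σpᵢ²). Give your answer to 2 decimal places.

Total N = 14+28+54+7 = 103, so the proportions are 0.1359, 0.2718, 0.5243, 0.068 (working shown to 4 dp, full precision carried).
D = 0.1359² + 0.2718² + 0.5243² + 0.068² = 0.0185 + 0.0739 + 0.2749 + 0.0046 = 0.3719.
So 1 − D = 0.6281, i.e. 0.63 to 2 decimal places.

0.63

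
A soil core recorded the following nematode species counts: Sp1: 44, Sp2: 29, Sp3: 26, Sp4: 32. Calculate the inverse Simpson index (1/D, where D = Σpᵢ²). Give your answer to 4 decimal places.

3.8331

Total N = 44+29+26+32 = 131, so the proportions are 0.33587786, 0.22137405, 0.19847328, 0.24427481 (working shown to 8 dp, full precision carried).
D = 0.33587786² + 0.22137405² + 0.19847328² + 0.24427481² = 0.11281394 + 0.04900647 + 0.03939164 + 0.05967018 = 0.26088223.
So 1/D = 3.833147, i.e. 3.8331 to 4 decimal places.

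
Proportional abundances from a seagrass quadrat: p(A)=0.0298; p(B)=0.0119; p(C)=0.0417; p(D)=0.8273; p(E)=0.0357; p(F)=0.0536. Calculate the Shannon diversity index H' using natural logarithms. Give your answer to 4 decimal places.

0.7226

Each pᵢ ln pᵢ term (working shown to 6 dp, full precision carried): 0.0298×(-3.513247)=-0.104695, 0.0119×(-4.431217)=-0.052731, 0.0417×(-3.177254)=-0.132491, 0.8273×(-0.189588)=-0.156846, 0.0357×(-3.332605)=-0.118974, 0.0536×(-2.926206)=-0.156845.
Sum = -0.722582, so H' = 0.7226.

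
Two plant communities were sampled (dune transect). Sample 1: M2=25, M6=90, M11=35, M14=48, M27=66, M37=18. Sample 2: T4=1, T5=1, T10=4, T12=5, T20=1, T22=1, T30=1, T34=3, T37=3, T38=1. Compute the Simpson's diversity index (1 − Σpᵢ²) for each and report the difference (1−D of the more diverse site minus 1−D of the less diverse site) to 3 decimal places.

0.066

Sample 1: N=282, proportions 0.08865, 0.31915, 0.12411, 0.17021, 0.23404, 0.06383, giving 1−D = 0.78706 (working shown to 5 dp, full precision carried).
Sample 2: N=21, proportions 0.04762, 0.04762, 0.19048, 0.2381, 0.04762, 0.04762, 0.04762, 0.14286, 0.14286, 0.04762, giving 1−D = 0.85261.
Difference = |0.78706 − 0.85261| = 0.06555, i.e. 0.066 to 3 decimal places.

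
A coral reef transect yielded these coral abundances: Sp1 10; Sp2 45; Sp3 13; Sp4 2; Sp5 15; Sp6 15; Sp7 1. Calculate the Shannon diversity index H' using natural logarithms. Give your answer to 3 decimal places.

1.543

Total N = 10+45+13+2+15+15+1 = 101, so the proportions are 0.09901, 0.44554, 0.12871, 0.0198, 0.14851, 0.14851, 0.0099 (working shown to 5 dp, full precision carried).
Each pᵢ ln pᵢ term: 0.09901×(-2.31254)=-0.22896, 0.44554×(-0.80846)=-0.36020, 0.12871×(-2.05017)=-0.26388, 0.0198×(-3.92197)=-0.07766, 0.14851×(-1.90707)=-0.28323, 0.14851×(-1.90707)=-0.28323, 0.0099×(-4.61512)=-0.04569.
Sum = -1.54287, so H' = 1.543.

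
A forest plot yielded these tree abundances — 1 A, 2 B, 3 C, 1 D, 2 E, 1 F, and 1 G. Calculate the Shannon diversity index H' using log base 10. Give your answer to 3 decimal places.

0.802

Total N = 1+2+3+1+2+1+1 = 11, so the proportions are 0.09091, 0.18182, 0.27273, 0.09091, 0.18182, 0.09091, 0.09091 (working shown to 5 dp, full precision carried).
Each pᵢ log₁₀ pᵢ term: 0.09091×(-1.04139)=-0.09467, 0.18182×(-0.74036)=-0.13461, 0.27273×(-0.56427)=-0.15389, 0.09091×(-1.04139)=-0.09467, 0.18182×(-0.74036)=-0.13461, 0.09091×(-1.04139)=-0.09467, 0.09091×(-1.04139)=-0.09467.
Sum = -0.80180, so H' = 0.802.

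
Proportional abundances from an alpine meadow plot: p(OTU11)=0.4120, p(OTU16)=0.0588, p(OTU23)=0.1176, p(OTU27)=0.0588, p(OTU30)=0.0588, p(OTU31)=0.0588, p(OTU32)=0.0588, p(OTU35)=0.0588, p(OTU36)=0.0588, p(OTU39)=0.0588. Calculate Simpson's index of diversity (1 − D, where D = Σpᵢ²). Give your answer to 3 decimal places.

0.789

D = 0.412² + 0.0588² + 0.1176² + 0.0588² + 0.0588² + 0.0588² + 0.0588² + 0.0588² + 0.0588² + 0.0588² = 0.16974 + 0.00346 + 0.01383 + 0.00346 + 0.00346 + 0.00346 + 0.00346 + 0.00346 + 0.00346 + 0.00346 = 0.21123 (working shown to 5 dp, full precision carried).
So 1 − D = 0.78877, i.e. 0.789 to 3 decimal places.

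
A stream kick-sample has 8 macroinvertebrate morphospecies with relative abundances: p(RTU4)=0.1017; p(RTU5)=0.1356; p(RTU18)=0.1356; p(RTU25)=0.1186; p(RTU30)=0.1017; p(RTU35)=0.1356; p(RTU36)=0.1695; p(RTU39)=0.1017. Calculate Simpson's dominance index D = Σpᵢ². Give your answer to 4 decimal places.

0.1290

D = 0.1017² + 0.1356² + 0.1356² + 0.1186² + 0.1017² + 0.1356² + 0.1695² + 0.1017² = 0.010343 + 0.018387 + 0.018387 + 0.014066 + 0.010343 + 0.018387 + 0.028730 + 0.010343 = 0.128987 (working shown to 6 dp, full precision carried).
To 4 decimal places, D = 0.1290.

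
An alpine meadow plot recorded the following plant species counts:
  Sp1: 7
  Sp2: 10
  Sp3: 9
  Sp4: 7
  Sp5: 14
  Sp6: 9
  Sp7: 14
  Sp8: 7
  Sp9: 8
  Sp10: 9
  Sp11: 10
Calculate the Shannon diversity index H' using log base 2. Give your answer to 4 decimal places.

3.4160

Total N = 7+10+9+7+14+9+14+7+8+9+10 = 104, so the proportions are 0.067308, 0.096154, 0.086538, 0.067308, 0.134615, 0.086538, 0.134615, 0.067308, 0.076923, 0.086538, 0.096154 (working shown to 6 dp, full precision carried).
Each pᵢ log₂ pᵢ term: 0.067308×(-3.893085)=-0.262035, 0.096154×(-3.378512)=-0.324857, 0.086538×(-3.530515)=-0.305525, 0.067308×(-3.893085)=-0.262035, 0.134615×(-2.893085)=-0.389454, 0.086538×(-3.530515)=-0.305525, 0.134615×(-2.893085)=-0.389454, 0.067308×(-3.893085)=-0.262035, 0.076923×(-3.700440)=-0.284649, 0.086538×(-3.530515)=-0.305525, 0.096154×(-3.378512)=-0.324857.
Sum = -3.415950, so H' = 3.4160.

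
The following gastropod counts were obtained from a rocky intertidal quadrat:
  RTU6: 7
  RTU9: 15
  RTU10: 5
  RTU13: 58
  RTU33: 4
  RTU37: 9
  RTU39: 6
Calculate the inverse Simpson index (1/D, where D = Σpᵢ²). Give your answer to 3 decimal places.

2.849

Total N = 7+15+5+58+4+9+6 = 104, so the proportions are 0.067308, 0.144231, 0.048077, 0.557692, 0.038462, 0.086538, 0.057692 (working shown to 6 dp, full precision carried).
D = 0.067308² + 0.144231² + 0.048077² + 0.557692² + 0.038462² + 0.086538² + 0.057692² = 0.004530 + 0.020803 + 0.002311 + 0.311021 + 0.001479 + 0.007489 + 0.003328 = 0.350962.
So 1/D = 2.84932, i.e. 2.849 to 3 decimal places.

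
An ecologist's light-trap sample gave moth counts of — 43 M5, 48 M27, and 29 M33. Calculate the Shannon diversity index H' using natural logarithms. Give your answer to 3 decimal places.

1.077

Total N = 43+48+29 = 120, so the proportions are 0.35833, 0.4, 0.24167 (working shown to 5 dp, full precision carried).
Each pᵢ ln pᵢ term: 0.35833×(-1.02629)=-0.36775, 0.4×(-0.91629)=-0.36652, 0.24167×(-1.42020)=-0.34321.
Sum = -1.07748, so H' = 1.077.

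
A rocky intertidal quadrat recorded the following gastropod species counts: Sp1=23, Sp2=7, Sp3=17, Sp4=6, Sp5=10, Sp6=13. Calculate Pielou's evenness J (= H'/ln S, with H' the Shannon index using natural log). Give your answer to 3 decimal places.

Total N = 23+7+17+6+10+13 = 76, so the proportions are 0.30263, 0.09211, 0.22368, 0.07895, 0.13158, 0.17105 (working shown to 5 dp, full precision carried).
H' = −Σ pᵢ ln pᵢ = −((-0.36172) + (-0.21965) + (-0.33497) + (-0.20045) + (-0.26686) + (-0.30204)) = 1.68569.
With S = 6 species, ln S = 1.79176, so J = 1.68569/1.79176 = 0.94080, i.e. 0.941 to 3 decimal places.

0.941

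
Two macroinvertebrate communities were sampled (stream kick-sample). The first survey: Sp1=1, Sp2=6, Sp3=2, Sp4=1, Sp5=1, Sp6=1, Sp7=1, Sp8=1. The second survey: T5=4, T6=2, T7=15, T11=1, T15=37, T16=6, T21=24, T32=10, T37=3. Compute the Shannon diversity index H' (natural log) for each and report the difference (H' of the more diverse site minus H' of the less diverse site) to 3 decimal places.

0.034

The first survey: N=14, proportions 0.07143, 0.42857, 0.14286, 0.07143, 0.07143, 0.07143, 0.07143, 0.07143, giving H' = 1.77214 (working shown to 5 dp, full precision carried).
The second survey: N=102, proportions 0.03922, 0.01961, 0.14706, 0.0098, 0.36275, 0.05882, 0.23529, 0.09804, 0.02941, giving H' = 1.73770.
Difference = |1.77214 − 1.73770| = 0.03444, i.e. 0.034 to 3 decimal places.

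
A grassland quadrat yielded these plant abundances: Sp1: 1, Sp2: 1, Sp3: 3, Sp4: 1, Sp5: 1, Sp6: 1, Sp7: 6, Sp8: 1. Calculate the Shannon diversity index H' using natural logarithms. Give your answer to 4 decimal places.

1.7716

Total N = 1+1+3+1+1+1+6+1 = 15, so the proportions are 0.066667, 0.066667, 0.2, 0.066667, 0.066667, 0.066667, 0.4, 0.066667 (working shown to 6 dp, full precision carried).
Each pᵢ ln pᵢ term: 0.066667×(-2.708050)=-0.180537, 0.066667×(-2.708050)=-0.180537, 0.2×(-1.609438)=-0.321888, 0.066667×(-2.708050)=-0.180537, 0.066667×(-2.708050)=-0.180537, 0.066667×(-2.708050)=-0.180537, 0.4×(-0.916291)=-0.366516, 0.066667×(-2.708050)=-0.180537.
Sum = -1.771624, so H' = 1.7716.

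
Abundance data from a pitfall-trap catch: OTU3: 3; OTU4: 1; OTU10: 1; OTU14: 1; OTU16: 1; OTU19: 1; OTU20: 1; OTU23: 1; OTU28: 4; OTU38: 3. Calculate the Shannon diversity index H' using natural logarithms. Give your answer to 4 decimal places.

Total N = 3+1+1+1+1+1+1+1+4+3 = 17, so the proportions are 0.176471, 0.058824, 0.058824, 0.058824, 0.058824, 0.058824, 0.058824, 0.058824, 0.235294, 0.176471 (working shown to 6 dp, full precision carried).
Each pᵢ ln pᵢ term: 0.176471×(-1.734601)=-0.306106, 0.058824×(-2.833213)=-0.166660, 0.058824×(-2.833213)=-0.166660, 0.058824×(-2.833213)=-0.166660, 0.058824×(-2.833213)=-0.166660, 0.058824×(-2.833213)=-0.166660, 0.058824×(-2.833213)=-0.166660, 0.058824×(-2.833213)=-0.166660, 0.235294×(-1.446919)=-0.340452, 0.176471×(-1.734601)=-0.306106.
Sum = -2.119281, so H' = 2.1193.

2.1193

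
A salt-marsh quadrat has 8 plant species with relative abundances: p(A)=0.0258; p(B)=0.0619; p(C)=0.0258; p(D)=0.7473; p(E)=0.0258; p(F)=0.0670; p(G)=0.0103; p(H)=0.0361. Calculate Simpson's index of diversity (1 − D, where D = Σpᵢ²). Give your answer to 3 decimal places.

0.430

D = 0.0258² + 0.0619² + 0.0258² + 0.7473² + 0.0258² + 0.067² + 0.0103² + 0.0361² = 0.00067 + 0.00383 + 0.00067 + 0.55846 + 0.00067 + 0.00449 + 0.00011 + 0.00130 = 0.57018 (working shown to 5 dp, full precision carried).
So 1 − D = 0.42982, i.e. 0.430 to 3 decimal places.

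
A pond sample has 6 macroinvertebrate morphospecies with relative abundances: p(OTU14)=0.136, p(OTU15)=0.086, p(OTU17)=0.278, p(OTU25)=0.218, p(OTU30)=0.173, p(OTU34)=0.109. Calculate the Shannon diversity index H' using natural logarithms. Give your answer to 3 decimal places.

1.715

Each pᵢ ln pᵢ term (working shown to 5 dp, full precision carried): 0.136×(-1.99510)=-0.27133, 0.086×(-2.45341)=-0.21099, 0.278×(-1.28013)=-0.35588, 0.218×(-1.52326)=-0.33207, 0.173×(-1.75446)=-0.30352, 0.109×(-2.21641)=-0.24159.
Sum = -1.71539, so H' = 1.715.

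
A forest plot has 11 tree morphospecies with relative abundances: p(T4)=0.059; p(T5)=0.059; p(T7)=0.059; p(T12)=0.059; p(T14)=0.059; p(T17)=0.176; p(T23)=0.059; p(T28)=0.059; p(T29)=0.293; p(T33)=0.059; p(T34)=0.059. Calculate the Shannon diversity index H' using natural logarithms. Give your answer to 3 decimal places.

Each pᵢ ln pᵢ term (working shown to 5 dp, full precision carried): 0.059×(-2.83022)=-0.16698, 0.059×(-2.83022)=-0.16698, 0.059×(-2.83022)=-0.16698, 0.059×(-2.83022)=-0.16698, 0.059×(-2.83022)=-0.16698, 0.176×(-1.73727)=-0.30576, 0.059×(-2.83022)=-0.16698, 0.059×(-2.83022)=-0.16698, 0.293×(-1.22758)=-0.35968, 0.059×(-2.83022)=-0.16698, 0.059×(-2.83022)=-0.16698.
Sum = -2.16829, so H' = 2.168.

2.168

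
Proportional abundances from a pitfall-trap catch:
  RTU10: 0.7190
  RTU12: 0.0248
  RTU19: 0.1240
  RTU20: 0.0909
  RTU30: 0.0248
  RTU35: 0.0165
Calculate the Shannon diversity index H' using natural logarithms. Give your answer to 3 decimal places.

0.965

Each pᵢ ln pᵢ term (working shown to 5 dp, full precision carried): 0.719×(-0.32989)=-0.23719, 0.0248×(-3.69691)=-0.09168, 0.124×(-2.08747)=-0.25885, 0.0909×(-2.39800)=-0.21798, 0.0248×(-3.69691)=-0.09168, 0.0165×(-4.10439)=-0.06772.
Sum = -0.96511, so H' = 0.965.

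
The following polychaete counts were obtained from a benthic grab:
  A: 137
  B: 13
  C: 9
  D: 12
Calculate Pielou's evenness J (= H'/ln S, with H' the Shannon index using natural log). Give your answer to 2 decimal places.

0.52

Total N = 137+13+9+12 = 171, so the proportions are 0.8012, 0.076, 0.0526, 0.0702 (working shown to 4 dp, full precision carried).
H' = −Σ pᵢ ln pᵢ = −((-0.1776) + (-0.1959) + (-0.1550) + (-0.1864)) = 0.7149.
With S = 4 species, ln S = 1.3863, so J = 0.7149/1.3863 = 0.5157, i.e. 0.52 to 2 decimal places.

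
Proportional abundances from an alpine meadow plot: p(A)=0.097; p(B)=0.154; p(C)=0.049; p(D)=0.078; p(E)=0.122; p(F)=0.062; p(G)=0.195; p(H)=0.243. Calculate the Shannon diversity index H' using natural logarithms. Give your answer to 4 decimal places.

Each pᵢ ln pᵢ term (working shown to 6 dp, full precision carried): 0.097×(-2.333044)=-0.226305, 0.154×(-1.870803)=-0.288104, 0.049×(-3.015935)=-0.147781, 0.078×(-2.551046)=-0.198982, 0.122×(-2.103734)=-0.256656, 0.062×(-2.780621)=-0.172398, 0.195×(-1.634756)=-0.318777, 0.243×(-1.414694)=-0.343771.
Sum = -1.952773, so H' = 1.9528.

1.9528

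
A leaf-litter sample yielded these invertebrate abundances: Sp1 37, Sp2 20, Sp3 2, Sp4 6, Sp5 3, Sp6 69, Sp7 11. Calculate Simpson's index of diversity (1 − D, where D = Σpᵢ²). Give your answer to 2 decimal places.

0.69

Total N = 37+20+2+6+3+69+11 = 148, so the proportions are 0.25, 0.1351, 0.0135, 0.0405, 0.0203, 0.4662, 0.0743 (working shown to 4 dp, full precision carried).
D = 0.25² + 0.1351² + 0.0135² + 0.0405² + 0.0203² + 0.4662² + 0.0743² = 0.0625 + 0.0183 + 0.0002 + 0.0016 + 0.0004 + 0.2174 + 0.0055 = 0.3059.
So 1 − D = 0.6941, i.e. 0.69 to 2 decimal places.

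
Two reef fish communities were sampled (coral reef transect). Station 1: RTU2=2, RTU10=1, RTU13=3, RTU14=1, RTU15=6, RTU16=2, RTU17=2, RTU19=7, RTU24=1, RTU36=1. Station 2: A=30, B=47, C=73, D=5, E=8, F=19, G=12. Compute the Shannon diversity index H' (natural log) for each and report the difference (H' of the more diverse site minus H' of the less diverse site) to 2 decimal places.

Station 1: N=26, proportions 0.0769, 0.0385, 0.1154, 0.0385, 0.2308, 0.0769, 0.0769, 0.2692, 0.0385, 0.0385, giving H' = 2.0340 (working shown to 4 dp, full precision carried).
Station 2: N=194, proportions 0.1546, 0.2423, 0.3763, 0.0258, 0.0412, 0.0979, 0.0619, giving H' = 1.6254.
Difference = |2.0340 − 1.6254| = 0.4086, i.e. 0.41 to 2 decimal places.

0.41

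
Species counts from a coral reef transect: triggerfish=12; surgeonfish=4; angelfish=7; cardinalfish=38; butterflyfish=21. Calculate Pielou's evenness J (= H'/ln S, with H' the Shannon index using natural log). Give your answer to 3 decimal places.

Total N = 12+4+7+38+21 = 82, so the proportions are 0.14634, 0.04878, 0.08537, 0.46341, 0.2561 (working shown to 5 dp, full precision carried).
H' = −Σ pᵢ ln pᵢ = −((-0.28124) + (-0.14734) + (-0.21007) + (-0.35643) + (-0.34886)) = 1.34393.
With S = 5 species, ln S = 1.60944, so J = 1.34393/1.60944 = 0.83503, i.e. 0.835 to 3 decimal places.

0.835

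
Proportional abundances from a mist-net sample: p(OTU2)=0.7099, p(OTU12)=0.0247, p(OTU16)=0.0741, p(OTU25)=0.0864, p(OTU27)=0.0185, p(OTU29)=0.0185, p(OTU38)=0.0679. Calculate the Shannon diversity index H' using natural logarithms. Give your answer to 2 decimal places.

Each pᵢ ln pᵢ term (working shown to 4 dp, full precision carried): 0.7099×(-0.3426)=-0.2432, 0.0247×(-3.7010)=-0.0914, 0.0741×(-2.6023)=-0.1928, 0.0864×(-2.4488)=-0.2116, 0.0185×(-3.9900)=-0.0738, 0.0185×(-3.9900)=-0.0738, 0.0679×(-2.6897)=-0.1826.
Sum = -1.0693, so H' = 1.07.

1.07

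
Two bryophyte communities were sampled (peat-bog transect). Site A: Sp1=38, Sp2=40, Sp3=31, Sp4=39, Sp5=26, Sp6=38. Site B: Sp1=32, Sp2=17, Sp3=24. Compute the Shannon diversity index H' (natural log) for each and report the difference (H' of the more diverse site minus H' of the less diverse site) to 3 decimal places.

0.714

Site A: N=212, proportions 0.17924528, 0.18867925, 0.14622642, 0.18396226, 0.12264151, 0.17924528, giving H' = 1.78085635 (working shown to 8 dp, full precision carried).
Site B: N=73, proportions 0.43835616, 0.23287671, 0.32876712, giving H' = 1.06660372.
Difference = |1.78085635 − 1.06660372| = 0.71425263, i.e. 0.714 to 3 decimal places.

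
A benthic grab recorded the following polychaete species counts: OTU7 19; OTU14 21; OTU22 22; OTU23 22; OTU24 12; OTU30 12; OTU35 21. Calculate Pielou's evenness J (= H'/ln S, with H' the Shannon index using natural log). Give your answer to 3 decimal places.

0.986

Total N = 19+21+22+22+12+12+21 = 129, so the proportions are 0.14729, 0.16279, 0.17054, 0.17054, 0.09302, 0.09302, 0.16279 (working shown to 5 dp, full precision carried).
H' = −Σ pᵢ ln pᵢ = −((-0.28211) + (-0.29551) + (-0.30165) + (-0.30165) + (-0.22092) + (-0.22092) + (-0.29551)) = 1.91828.
With S = 7 species, ln S = 1.94591, so J = 1.91828/1.94591 = 0.98580, i.e. 0.986 to 3 decimal places.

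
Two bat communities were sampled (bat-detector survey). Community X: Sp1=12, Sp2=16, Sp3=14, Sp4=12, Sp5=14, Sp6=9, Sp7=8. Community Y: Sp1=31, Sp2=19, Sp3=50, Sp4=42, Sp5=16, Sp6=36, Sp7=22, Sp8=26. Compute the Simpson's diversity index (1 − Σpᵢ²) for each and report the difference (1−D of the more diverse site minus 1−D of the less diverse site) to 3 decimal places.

0.008

Community X: N=85, proportions 0.14118, 0.18824, 0.16471, 0.14118, 0.16471, 0.10588, 0.09412, giving 1−D = 0.85038 (working shown to 5 dp, full precision carried).
Community Y: N=242, proportions 0.1281, 0.07851, 0.20661, 0.17355, 0.06612, 0.14876, 0.09091, 0.10744, giving 1−D = 0.85831.
Difference = |0.85038 − 0.85831| = 0.00793, i.e. 0.008 to 3 decimal places.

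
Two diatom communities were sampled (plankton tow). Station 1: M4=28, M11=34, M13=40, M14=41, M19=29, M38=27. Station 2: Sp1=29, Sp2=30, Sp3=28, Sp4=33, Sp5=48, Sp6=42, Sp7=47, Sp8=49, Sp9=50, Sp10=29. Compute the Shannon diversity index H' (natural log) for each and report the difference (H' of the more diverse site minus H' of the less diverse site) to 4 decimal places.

0.4976

Station 1: N=199, proportions 0.140704, 0.170854, 0.201005, 0.20603, 0.145729, 0.135678, giving H' = 1.777482 (working shown to 6 dp, full precision carried).
Station 2: N=385, proportions 0.075325, 0.077922, 0.072727, 0.085714, 0.124675, 0.109091, 0.122078, 0.127273, 0.12987, 0.075325, giving H' = 2.275107.
Difference = |1.777482 − 2.275107| = 0.497625, i.e. 0.4976 to 4 decimal places.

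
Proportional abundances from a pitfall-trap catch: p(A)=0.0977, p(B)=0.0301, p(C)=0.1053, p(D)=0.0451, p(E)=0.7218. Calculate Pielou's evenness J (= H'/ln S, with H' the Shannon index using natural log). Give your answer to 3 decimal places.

0.587

H' = −Σ pᵢ ln pᵢ = −((-0.22724) + (-0.10545) + (-0.23702) + (-0.13976) + (-0.23531)) = 0.94478 (working shown to 5 dp, full precision carried).
With S = 5 species, ln S = 1.60944, so J = 0.94478/1.60944 = 0.58702, i.e. 0.587 to 3 decimal places.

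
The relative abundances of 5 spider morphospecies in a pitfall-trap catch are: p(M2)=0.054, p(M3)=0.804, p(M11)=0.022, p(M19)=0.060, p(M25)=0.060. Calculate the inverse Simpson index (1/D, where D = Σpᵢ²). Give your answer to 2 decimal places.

D = 0.054² + 0.804² + 0.022² + 0.06² + 0.06² = 0.00292 + 0.64642 + 0.00048 + 0.00360 + 0.00360 = 0.65702 (working shown to 5 dp, full precision carried).
So 1/D = 1.5220, i.e. 1.52 to 2 decimal places.

1.52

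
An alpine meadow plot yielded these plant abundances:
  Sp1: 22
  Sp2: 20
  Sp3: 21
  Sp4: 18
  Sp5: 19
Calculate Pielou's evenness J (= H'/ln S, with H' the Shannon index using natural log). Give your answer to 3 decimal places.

0.998

Total N = 22+20+21+18+19 = 100, so the proportions are 0.22, 0.2, 0.21, 0.18, 0.19 (working shown to 5 dp, full precision carried).
H' = −Σ pᵢ ln pᵢ = −((-0.33311) + (-0.32189) + (-0.32774) + (-0.30866) + (-0.31554)) = 1.60693.
With S = 5 species, ln S = 1.60944, so J = 1.60693/1.60944 = 0.99844, i.e. 0.998 to 3 decimal places.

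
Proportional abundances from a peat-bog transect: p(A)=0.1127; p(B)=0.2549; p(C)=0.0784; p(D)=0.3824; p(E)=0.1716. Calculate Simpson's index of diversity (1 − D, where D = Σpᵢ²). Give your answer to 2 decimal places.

0.74

D = 0.1127² + 0.2549² + 0.0784² + 0.3824² + 0.1716² = 0.0127 + 0.0650 + 0.0061 + 0.1462 + 0.0294 = 0.2595 (working shown to 4 dp, full precision carried).
So 1 − D = 0.7405, i.e. 0.74 to 2 decimal places.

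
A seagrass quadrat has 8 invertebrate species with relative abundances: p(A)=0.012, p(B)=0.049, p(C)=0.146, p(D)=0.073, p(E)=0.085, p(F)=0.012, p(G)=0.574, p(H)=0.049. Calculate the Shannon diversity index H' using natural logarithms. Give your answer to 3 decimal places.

1.402

Each pᵢ ln pᵢ term (working shown to 5 dp, full precision carried): 0.012×(-4.42285)=-0.05307, 0.049×(-3.01593)=-0.14778, 0.146×(-1.92415)=-0.28093, 0.073×(-2.61730)=-0.19106, 0.085×(-2.46510)=-0.20953, 0.012×(-4.42285)=-0.05307, 0.574×(-0.55513)=-0.31864, 0.049×(-3.01593)=-0.14778.
Sum = -1.40187, so H' = 1.402.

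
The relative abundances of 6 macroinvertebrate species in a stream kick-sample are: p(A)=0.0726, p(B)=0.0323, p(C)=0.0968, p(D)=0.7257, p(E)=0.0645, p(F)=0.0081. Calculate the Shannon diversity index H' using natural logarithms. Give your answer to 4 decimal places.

Each pᵢ ln pᵢ term (working shown to 6 dp, full precision carried): 0.0726×(-2.622790)=-0.190415, 0.0323×(-3.432688)=-0.110876, 0.0968×(-2.335108)=-0.226038, 0.7257×(-0.320619)=-0.232673, 0.0645×(-2.741090)=-0.176800, 0.0081×(-4.815891)=-0.039009.
Sum = -0.975811, so H' = 0.9758.

0.9758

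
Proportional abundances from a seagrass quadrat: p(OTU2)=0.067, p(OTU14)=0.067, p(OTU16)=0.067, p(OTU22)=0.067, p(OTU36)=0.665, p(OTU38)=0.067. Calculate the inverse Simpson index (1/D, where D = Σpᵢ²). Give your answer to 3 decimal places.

2.152

D = 0.067² + 0.067² + 0.067² + 0.067² + 0.665² + 0.067² = 0.004489 + 0.004489 + 0.004489 + 0.004489 + 0.442225 + 0.004489 = 0.464670 (working shown to 6 dp, full precision carried).
So 1/D = 2.15206, i.e. 2.152 to 3 decimal places.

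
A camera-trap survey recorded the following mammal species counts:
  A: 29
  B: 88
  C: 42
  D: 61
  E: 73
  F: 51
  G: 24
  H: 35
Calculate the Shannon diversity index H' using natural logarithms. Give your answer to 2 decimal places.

1.99

Total N = 29+88+42+61+73+51+24+35 = 403, so the proportions are 0.072, 0.2184, 0.1042, 0.1514, 0.1811, 0.1266, 0.0596, 0.0868 (working shown to 4 dp, full precision carried).
Each pᵢ ln pᵢ term: 0.072×(-2.6316)=-0.1894, 0.2184×(-1.5216)=-0.3323, 0.1042×(-2.2613)=-0.2357, 0.1514×(-1.8881)=-0.2858, 0.1811×(-1.7085)=-0.3095, 0.1266×(-2.0671)=-0.2616, 0.0596×(-2.8209)=-0.1680, 0.0868×(-2.4436)=-0.2122.
Sum = -1.9944, so H' = 1.99.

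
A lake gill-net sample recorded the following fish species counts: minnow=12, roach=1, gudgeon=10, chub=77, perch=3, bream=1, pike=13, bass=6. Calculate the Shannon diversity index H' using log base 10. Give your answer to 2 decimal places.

Total N = 12+1+10+77+3+1+13+6 = 123, so the proportions are 0.0976, 0.0081, 0.0813, 0.626, 0.0244, 0.0081, 0.1057, 0.0488 (working shown to 4 dp, full precision carried).
Each pᵢ log₁₀ pᵢ term: 0.0976×(-1.0107)=-0.0986, 0.0081×(-2.0899)=-0.0170, 0.0813×(-1.0899)=-0.0886, 0.626×(-0.2034)=-0.1273, 0.0244×(-1.6128)=-0.0393, 0.0081×(-2.0899)=-0.0170, 0.1057×(-0.9760)=-0.1032, 0.0488×(-1.3118)=-0.0640.
Sum = -0.5550, so H' = 0.56.

0.56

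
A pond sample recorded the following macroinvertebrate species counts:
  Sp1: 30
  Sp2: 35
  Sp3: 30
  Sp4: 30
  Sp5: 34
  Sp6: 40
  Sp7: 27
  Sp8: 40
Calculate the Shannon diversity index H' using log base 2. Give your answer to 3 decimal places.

Total N = 30+35+30+30+34+40+27+40 = 266, so the proportions are 0.11278, 0.13158, 0.11278, 0.11278, 0.12782, 0.15038, 0.1015, 0.15038 (working shown to 5 dp, full precision carried).
Each pᵢ log₂ pᵢ term: 0.11278×(-3.14839)=-0.35508, 0.13158×(-2.92600)=-0.38500, 0.11278×(-3.14839)=-0.35508, 0.11278×(-3.14839)=-0.35508, 0.12782×(-2.96782)=-0.37935, 0.15038×(-2.73335)=-0.41103, 0.1015×(-3.30039)=-0.33500, 0.15038×(-2.73335)=-0.41103.
Sum = -2.98665, so H' = 2.987.

2.987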